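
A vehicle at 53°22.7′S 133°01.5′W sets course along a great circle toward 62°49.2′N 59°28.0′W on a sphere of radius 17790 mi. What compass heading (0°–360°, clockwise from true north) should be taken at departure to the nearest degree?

35°

With φ₁ = -0.9316, φ₂ = 1.0964, Δλ = 1.2838 rad, the forward-azimuth formula gives
θ = atan2( sin Δλ cos φ₂ , cos φ₁ sin φ₂ − sin φ₁ cos φ₂ cos Δλ ) = atan2(0.4381, 0.6344) = 34.63°.
So the initial bearing is 35°.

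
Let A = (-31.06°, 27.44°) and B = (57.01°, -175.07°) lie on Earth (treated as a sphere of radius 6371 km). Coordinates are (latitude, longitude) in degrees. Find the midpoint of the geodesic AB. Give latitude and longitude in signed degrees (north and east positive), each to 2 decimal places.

Central angle δ = 2.6132 rad. Interpolating on the sphere with fraction f = 0.5:
P = [sin((1−f)δ)·A + sin(fδ)·B] / sin δ = 1.9149·A + 1.9149·B in Cartesian coordinates,
giving P = (0.4170, 0.6663, 0.6182), i.e. latitude 38.18°, longitude 57.96°.

38.18°, 57.96°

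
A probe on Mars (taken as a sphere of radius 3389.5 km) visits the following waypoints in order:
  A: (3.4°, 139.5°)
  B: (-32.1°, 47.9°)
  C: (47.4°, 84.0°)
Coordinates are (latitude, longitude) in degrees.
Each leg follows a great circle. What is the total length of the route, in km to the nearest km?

Leg A→B: central angle 1.6260 rad, distance 5511.2 km.
Leg B→C: central angle 1.4986 rad, distance 5079.5 km.
Total: 5511.2 + 5079.5 ≈ 10591 km.

10591 km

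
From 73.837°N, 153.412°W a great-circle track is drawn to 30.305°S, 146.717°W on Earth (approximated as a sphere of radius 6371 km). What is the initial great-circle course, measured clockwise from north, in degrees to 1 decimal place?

174.0°

Δλ = 6.695° = 0.1168 rad.
y = sin Δλ · cos φ₂ = (0.1166)(0.8634) = 0.1007
x = cos φ₁ sin φ₂ − sin φ₁ cos φ₂ cos Δλ = (0.2784)(-0.5046) − (0.9605)(0.8634)(0.9932) = -0.9640
θ = atan2(y, x) = 174.04°, so the bearing is 174.0°.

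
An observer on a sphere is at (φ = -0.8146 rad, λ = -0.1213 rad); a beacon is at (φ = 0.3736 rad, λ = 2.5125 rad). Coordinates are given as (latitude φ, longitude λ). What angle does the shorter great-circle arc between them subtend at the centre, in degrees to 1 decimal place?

145.5°

In radians: φ₁ = -0.8146, φ₂ = 0.3736, Δλ = 150.906° = 2.6338 rad.
cos c = sin φ₁ sin φ₂ + cos φ₁ cos φ₂ cos Δλ = (-0.7275)(0.3650) + (0.6862)(0.9310)(-0.8738) = -0.82372,
so c = arccos(-0.82372) = 2.53873 rad.
So the angular separation is 145.5°.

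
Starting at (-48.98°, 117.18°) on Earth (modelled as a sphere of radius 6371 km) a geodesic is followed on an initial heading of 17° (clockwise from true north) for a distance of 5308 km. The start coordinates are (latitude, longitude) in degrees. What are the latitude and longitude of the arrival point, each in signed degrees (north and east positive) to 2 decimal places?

Angular distance δ = d/R = 5308/6371 = 0.83315 rad; initial bearing θ = 0.2967 rad.
sin φ₂ = sin φ₁ cos δ + cos φ₁ sin δ cos θ = (-0.7545)(0.6725) + (0.6563)(0.7401)(0.9563) = -0.0429, so φ₂ = -2.46°.
Δλ = atan2(sin θ sin δ cos φ₁, cos δ − sin φ₁ sin φ₂) = atan2(0.1420, 0.6402) = 12.508°.
λ₂ = 117.180° + 12.508° = 129.69°.

-2.46°, 129.69°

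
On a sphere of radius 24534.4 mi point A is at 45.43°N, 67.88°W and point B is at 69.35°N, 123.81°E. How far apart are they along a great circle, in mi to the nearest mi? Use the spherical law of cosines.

27789 mi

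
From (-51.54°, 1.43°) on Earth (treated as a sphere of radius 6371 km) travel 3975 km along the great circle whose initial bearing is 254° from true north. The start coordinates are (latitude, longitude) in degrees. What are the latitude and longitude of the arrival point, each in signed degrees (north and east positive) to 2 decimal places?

Angular distance δ = d/R = 3975/6371 = 0.62392 rad; initial bearing θ = 4.4331 rad.
sin φ₂ = sin φ₁ cos δ + cos φ₁ sin δ cos θ = (-0.7830)(0.8116) + (0.6220)(0.5842)(-0.2756) = -0.7357, so φ₂ = -47.36°.
Δλ = atan2(sin θ sin δ cos φ₁, cos δ − sin φ₁ sin φ₂) = atan2(-0.3493, 0.2355) = -56.008°.
λ₂ = 1.430° − 56.008° = -54.58°.

-47.36°, -54.58°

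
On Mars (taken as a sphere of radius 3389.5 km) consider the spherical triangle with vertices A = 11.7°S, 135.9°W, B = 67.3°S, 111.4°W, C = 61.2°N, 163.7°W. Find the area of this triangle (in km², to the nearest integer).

764756 km²

Side lengths (central angles): a = 2.3388, b = 1.3289, c = 1.0111 rad; semiperimeter s = 2.3394.
By l'Huilier's theorem, tan(E/4) = √[tan(s/2) tan((s−a)/2) tan((s−b)/2) tan((s−c)/2)], giving spherical excess E = 0.0666 rad.
Area = E·R² = 0.0666 × (3389.5)² ≈ 764756 km².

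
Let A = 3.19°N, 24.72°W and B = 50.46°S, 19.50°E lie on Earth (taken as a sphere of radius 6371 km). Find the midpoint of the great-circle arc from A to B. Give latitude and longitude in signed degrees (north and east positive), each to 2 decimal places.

Central angle δ = 1.1455 rad. Interpolating on the sphere with fraction f = 0.5:
P = [sin((1−f)δ)·A + sin(fδ)·B] / sin δ = 0.5949·A + 0.5949·B in Cartesian coordinates,
giving P = (0.8966, -0.1220, -0.4257), i.e. latitude -25.19°, longitude -7.75°.

-25.19°, -7.75°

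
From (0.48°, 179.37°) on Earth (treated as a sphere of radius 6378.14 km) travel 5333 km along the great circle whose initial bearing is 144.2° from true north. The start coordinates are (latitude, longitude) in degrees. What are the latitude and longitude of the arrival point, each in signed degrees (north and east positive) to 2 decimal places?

-36.60°, -147.90°

Angular distance δ = d/R = 5333/6378.14 = 0.83614 rad; initial bearing θ = 2.5168 rad.
sin φ₂ = sin φ₁ cos δ + cos φ₁ sin δ cos θ = (0.0084)(0.6703) + (1.0000)(0.7421)(-0.8111) = -0.5962, so φ₂ = -36.60°.
Δλ = atan2(sin θ sin δ cos φ₁, cos δ − sin φ₁ sin φ₂) = atan2(0.4341, 0.6753) = 32.730°.
λ₂ = 179.370° + 32.730° = 212.10° → -147.90° after wrapping to (−180°, 180°].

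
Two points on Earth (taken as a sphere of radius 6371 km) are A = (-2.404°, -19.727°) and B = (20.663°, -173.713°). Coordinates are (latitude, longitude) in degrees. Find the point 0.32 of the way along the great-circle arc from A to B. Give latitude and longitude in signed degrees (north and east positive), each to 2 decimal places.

The central angle between A and B is δ = 2.5962 rad.
With f = 0.32, the slerp weights are sin((1−f)δ)/sin δ = 1.8914 and sin(fδ)/sin δ = 1.4236.
Weighted sum of the unit vectors: (1.8914)·(0.9405,-0.3372,-0.0419) + (1.4236)·(-0.9300,-0.1025,0.3529) = (0.4548, -0.7837, 0.4230).
Converting back: φ = atan2(z, √(x²+y²)) = 25.02°, λ = atan2(y, x) = -59.87°.

25.02°, -59.87°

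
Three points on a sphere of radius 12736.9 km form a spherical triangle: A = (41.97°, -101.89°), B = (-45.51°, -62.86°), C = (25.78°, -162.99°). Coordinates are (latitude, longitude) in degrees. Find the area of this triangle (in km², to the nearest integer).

Side lengths (central angles): a = 2.0056, b = 0.9092, c = 1.6432 rad; semiperimeter s = 2.2790.
By l'Huilier's theorem, tan(E/4) = √[tan(s/2) tan((s−a)/2) tan((s−b)/2) tan((s−c)/2)], giving spherical excess E = 1.1047 rad.
Area = E·R² = 1.1047 × (12736.9)² ≈ 179218665 km².

179218665 km²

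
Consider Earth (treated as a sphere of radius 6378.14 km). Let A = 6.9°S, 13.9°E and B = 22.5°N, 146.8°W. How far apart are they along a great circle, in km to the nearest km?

17336 km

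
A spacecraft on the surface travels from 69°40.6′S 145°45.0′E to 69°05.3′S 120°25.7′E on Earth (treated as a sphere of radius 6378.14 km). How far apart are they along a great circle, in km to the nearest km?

988 km

With latitudes φ₁ = -69.677°, φ₂ = -69.088° and longitude difference Δλ = -25.322°:
Haversine: a = sin²(Δφ/2) + cos φ₁ cos φ₂ sin²(Δλ/2) = 0.0000 + (0.3473)(0.3569)(0.0480) = 0.00598.
Central angle c = 2·arcsin(√a) = 0.15484 rad.
Distance = R·c = 6378.14 × 0.1548 ≈ 988 km.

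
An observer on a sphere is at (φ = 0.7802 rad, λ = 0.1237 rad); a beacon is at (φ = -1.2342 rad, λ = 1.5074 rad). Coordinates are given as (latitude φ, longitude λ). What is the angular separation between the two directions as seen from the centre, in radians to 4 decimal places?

2.2399 rad

In radians: φ₁ = 0.7802, φ₂ = -1.2342, Δλ = 79.280° = 1.3837 rad.
cos c = sin φ₁ sin φ₂ + cos φ₁ cos φ₂ cos Δλ = (0.7034)(-0.9439) + (0.7108)(0.3303)(0.1860) = -0.62028,
so c = arccos(-0.62028) = 2.23990 rad.
So the angular separation is 2.2399 rad.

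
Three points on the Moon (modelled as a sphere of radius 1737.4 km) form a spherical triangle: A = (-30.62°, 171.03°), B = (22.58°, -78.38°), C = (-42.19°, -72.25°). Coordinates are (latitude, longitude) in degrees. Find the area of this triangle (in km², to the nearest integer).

3898041 km²

Side lengths (central angles): a = 1.1348, b = 1.5154, c = 2.0658 rad; semiperimeter s = 2.3580.
By l'Huilier's theorem, tan(E/4) = √[tan(s/2) tan((s−a)/2) tan((s−b)/2) tan((s−c)/2)], giving spherical excess E = 1.2914 rad.
Area = E·R² = 1.2914 × (1737.4)² ≈ 3898041 km².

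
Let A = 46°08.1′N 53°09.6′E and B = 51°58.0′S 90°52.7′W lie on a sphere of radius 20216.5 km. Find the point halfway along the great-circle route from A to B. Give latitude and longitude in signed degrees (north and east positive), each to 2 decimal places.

The central angle between A and B is δ = 2.7225 rad.
With f = 0.5, the slerp weights are sin((1−f)δ)/sin δ = 2.4036 and sin(fδ)/sin δ = 2.4036.
Weighted sum of the unit vectors: (2.4036)·(0.4155,0.5546,0.7210) + (2.4036)·(-0.0094,-0.6160,-0.7877) = (0.9760, -0.1477, -0.1603).
Converting back: φ = atan2(z, √(x²+y²)) = -9.22°, λ = atan2(y, x) = -8.61°.

-9.22°, -8.61°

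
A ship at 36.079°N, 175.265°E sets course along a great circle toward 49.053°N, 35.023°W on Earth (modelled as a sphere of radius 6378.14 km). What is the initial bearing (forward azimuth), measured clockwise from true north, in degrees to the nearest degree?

19°

With φ₁ = 0.6297, φ₂ = 0.8561, Δλ = 2.6130 rad, the forward-azimuth formula gives
θ = atan2( sin Δλ cos φ₂ , cos φ₁ sin φ₂ − sin φ₁ cos φ₂ cos Δλ ) = atan2(0.3305, 0.9437) = 19.30°.
So the initial bearing is 19°.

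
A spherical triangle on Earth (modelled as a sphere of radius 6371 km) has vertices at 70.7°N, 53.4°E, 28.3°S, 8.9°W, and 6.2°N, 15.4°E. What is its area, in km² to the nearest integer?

9730933 km²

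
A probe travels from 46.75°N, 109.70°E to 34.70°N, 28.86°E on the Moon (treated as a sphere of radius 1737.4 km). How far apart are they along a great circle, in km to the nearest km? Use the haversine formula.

1811 km

In radians: φ₁ = 0.8159, φ₂ = 0.6056, Δλ = -80.840° = -1.4109 rad.
Haversine: a = sin²(Δφ/2) + cos φ₁ cos φ₂ sin²(Δλ/2) = 0.0110 + (0.6852)(0.8221)(0.4204) = 0.24784.
Central angle c = 2·arcsin(√a) = 1.04220 rad.
Distance = R·c = 1737.4 × 1.0422 ≈ 1811 km.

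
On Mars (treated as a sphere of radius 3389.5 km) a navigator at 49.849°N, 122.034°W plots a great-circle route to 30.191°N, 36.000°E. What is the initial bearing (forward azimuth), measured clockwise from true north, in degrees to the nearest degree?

19°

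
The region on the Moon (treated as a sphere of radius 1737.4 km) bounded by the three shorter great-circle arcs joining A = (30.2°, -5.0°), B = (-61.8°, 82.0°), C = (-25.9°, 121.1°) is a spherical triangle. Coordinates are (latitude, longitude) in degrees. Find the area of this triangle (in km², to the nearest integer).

Side lengths (central angles): a = 0.7744, b = 2.3156, c = 2.0064 rad; semiperimeter s = 2.5482.
By l'Huilier's theorem, tan(E/4) = √[tan(s/2) tan((s−a)/2) tan((s−b)/2) tan((s−c)/2)], giving spherical excess E = 1.3851 rad.
Area = E·R² = 1.3851 × (1737.4)² ≈ 4181093 km².

4181093 km²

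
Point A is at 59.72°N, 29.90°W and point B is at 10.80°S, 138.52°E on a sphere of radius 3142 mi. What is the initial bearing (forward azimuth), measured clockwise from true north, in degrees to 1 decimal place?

15.0°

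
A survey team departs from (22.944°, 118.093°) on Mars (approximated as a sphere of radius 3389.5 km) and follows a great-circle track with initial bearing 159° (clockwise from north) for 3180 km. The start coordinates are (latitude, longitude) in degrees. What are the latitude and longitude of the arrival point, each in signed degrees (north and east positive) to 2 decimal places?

-27.57°, 137.12°

Angular distance δ = d/R = 3180/3389.5 = 0.93819 rad; initial bearing θ = 2.7751 rad.
sin φ₂ = sin φ₁ cos δ + cos φ₁ sin δ cos θ = (0.3898)(0.5912) + (0.9209)(0.8065)(-0.9336) = -0.4629, so φ₂ = -27.57°.
Δλ = atan2(sin θ sin δ cos φ₁, cos δ − sin φ₁ sin φ₂) = atan2(0.2662, 0.7717) = 19.029°.
λ₂ = 118.093° + 19.029° = 137.12°.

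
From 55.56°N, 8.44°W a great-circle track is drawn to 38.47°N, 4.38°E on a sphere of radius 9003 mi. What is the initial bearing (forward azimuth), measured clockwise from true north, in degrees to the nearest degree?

148°

Δλ = 12.820° = 0.2238 rad.
y = sin Δλ · cos φ₂ = (0.2219)(0.7829) = 0.1737
x = cos φ₁ sin φ₂ − sin φ₁ cos φ₂ cos Δλ = (0.5655)(0.6221) − (0.8247)(0.7829)(0.9751) = -0.2778
θ = atan2(y, x) = 147.98°, so the bearing is 148°.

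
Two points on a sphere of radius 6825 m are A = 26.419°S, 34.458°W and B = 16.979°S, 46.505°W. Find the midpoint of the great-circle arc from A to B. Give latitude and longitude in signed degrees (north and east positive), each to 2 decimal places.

Central angle δ = 0.2553 rad. Interpolating on the sphere with fraction f = 0.5:
P = [sin((1−f)δ)·A + sin(fδ)·B] / sin δ = 0.5041·A + 0.5041·B in Cartesian coordinates,
giving P = (0.7041, -0.6052, -0.3715), i.e. latitude -21.81°, longitude -40.68°.

-21.81°, -40.68°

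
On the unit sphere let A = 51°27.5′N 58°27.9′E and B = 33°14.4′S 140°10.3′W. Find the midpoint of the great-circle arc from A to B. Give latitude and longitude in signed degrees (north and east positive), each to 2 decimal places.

Central angle δ = 2.7454 rad. Interpolating on the sphere with fraction f = 0.5:
P = [sin((1−f)δ)·A + sin(fδ)·B] / sin δ = 2.5408·A + 2.5408·B in Cartesian coordinates,
giving P = (-0.8040, -0.0118, 0.5946), i.e. latitude 36.48°, longitude -179.16°.

36.48°, -179.16°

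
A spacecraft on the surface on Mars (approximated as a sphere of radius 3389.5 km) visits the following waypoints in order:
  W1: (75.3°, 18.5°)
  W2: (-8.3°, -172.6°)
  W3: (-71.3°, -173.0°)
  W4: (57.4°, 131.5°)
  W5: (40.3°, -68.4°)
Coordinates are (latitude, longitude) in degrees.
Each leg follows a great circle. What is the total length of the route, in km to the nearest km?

23132 km

Leg W1→W2: central angle 1.9671 rad, distance 6667.6 km.
Leg W2→W3: central angle 1.0996 rad, distance 3727.0 km.
Leg W3→W4: central angle 2.3464 rad, distance 7953.1 km.
Leg W4→W5: central angle 1.4116 rad, distance 4784.6 km.
Total: 6667.6 + 3727.0 + 7953.1 + 4784.6 ≈ 23132 km.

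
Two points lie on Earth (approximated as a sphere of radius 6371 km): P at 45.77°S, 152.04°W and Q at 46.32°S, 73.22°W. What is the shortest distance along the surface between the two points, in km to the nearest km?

5815 km

Let φ₁ = -0.7988 rad, φ₂ = -0.8084 rad, and Δλ = 1.3757 rad.
cos c = sin φ₁ sin φ₂ + cos φ₁ cos φ₂ cos Δλ = (-0.7165)(-0.7232) + (0.6975)(0.6906)(0.1939) = 0.61162,
so c = arccos(0.61162) = 0.91269 rad.
Distance = R·c = 6371 × 0.9127 ≈ 5815 km.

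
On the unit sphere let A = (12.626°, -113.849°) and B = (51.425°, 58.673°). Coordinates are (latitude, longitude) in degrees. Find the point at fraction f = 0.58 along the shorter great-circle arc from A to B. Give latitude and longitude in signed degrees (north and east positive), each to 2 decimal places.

78.58°, -89.11°

The central angle between A and B is δ = 2.0179 rad.
With f = 0.58, the slerp weights are sin((1−f)δ)/sin δ = 0.8314 and sin(fδ)/sin δ = 1.0213.
Weighted sum of the unit vectors: (0.8314)·(-0.3946,-0.8925,0.2186) + (1.0213)·(0.3242,0.5326,0.7818) = (0.0031, -0.1980, 0.9802).
Converting back: φ = atan2(z, √(x²+y²)) = 78.58°, λ = atan2(y, x) = -89.11°.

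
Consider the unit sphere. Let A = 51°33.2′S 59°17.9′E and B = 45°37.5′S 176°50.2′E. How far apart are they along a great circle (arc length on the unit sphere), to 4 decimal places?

With latitudes φ₁ = -51.553°, φ₂ = -45.625° and longitude difference Δλ = 117.538°:
cos c = sin φ₁ sin φ₂ + cos φ₁ cos φ₂ cos Δλ = (-0.7832)(-0.7148) + (0.6218)(0.6994)(-0.4623) = 0.35876,
so c = arccos(0.35876) = 1.20386 rad.
On the unit sphere the arc length equals the central angle: 1.2039.

1.2039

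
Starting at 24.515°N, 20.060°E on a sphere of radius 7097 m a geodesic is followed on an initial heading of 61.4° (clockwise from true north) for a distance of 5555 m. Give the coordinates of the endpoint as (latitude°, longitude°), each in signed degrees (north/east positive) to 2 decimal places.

36.97°, 70.86°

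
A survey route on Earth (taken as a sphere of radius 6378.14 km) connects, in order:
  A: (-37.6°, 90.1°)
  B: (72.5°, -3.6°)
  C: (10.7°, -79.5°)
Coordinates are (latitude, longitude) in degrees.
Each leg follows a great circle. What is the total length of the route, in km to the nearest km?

Leg A→B: central angle 2.2109 rad, distance 14101.4 km.
Leg B→C: central angle 1.3191 rad, distance 8413.3 km.
Total: 14101.4 + 8413.3 ≈ 22515 km.

22515 km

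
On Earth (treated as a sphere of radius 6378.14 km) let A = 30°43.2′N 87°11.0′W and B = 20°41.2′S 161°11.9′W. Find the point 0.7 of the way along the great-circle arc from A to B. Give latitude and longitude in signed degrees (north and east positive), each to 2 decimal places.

-4.81°, -139.62°

Central angle δ = 1.5298 rad. Interpolating on the sphere with fraction f = 0.7:
P = [sin((1−f)δ)·A + sin(fδ)·B] / sin δ = 0.4434·A + 0.8783·B in Cartesian coordinates,
giving P = (-0.7591, -0.6455, -0.0838), i.e. latitude -4.81°, longitude -139.62°.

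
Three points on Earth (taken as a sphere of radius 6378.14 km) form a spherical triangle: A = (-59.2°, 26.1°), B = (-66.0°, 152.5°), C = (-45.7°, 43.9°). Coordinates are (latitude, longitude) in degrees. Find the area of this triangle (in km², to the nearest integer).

5395364 km²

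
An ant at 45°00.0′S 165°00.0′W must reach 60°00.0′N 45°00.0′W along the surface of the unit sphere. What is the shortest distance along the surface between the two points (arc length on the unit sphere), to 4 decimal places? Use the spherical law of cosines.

In radians: φ₁ = -0.7854, φ₂ = 1.0472, Δλ = 120.000° = 2.0944 rad.
cos c = sin φ₁ sin φ₂ + cos φ₁ cos φ₂ cos Δλ = (-0.7071)(0.8660) + (0.7071)(0.5000)(-0.5000) = -0.78915,
so c = arccos(-0.78915) = 2.48022 rad.
On the unit sphere the arc length equals the central angle: 2.4802.

2.4802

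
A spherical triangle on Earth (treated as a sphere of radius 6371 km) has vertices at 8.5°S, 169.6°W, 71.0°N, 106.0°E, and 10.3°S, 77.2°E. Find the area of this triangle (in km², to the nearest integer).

78034600 km²

Side lengths (central angles): a = 1.4589, b = 1.9358, c = 1.6793 rad; semiperimeter s = 2.5370.
By l'Huilier's theorem, tan(E/4) = √[tan(s/2) tan((s−a)/2) tan((s−b)/2) tan((s−c)/2)], giving spherical excess E = 1.9225 rad.
Area = E·R² = 1.9225 × (6371)² ≈ 78034600 km².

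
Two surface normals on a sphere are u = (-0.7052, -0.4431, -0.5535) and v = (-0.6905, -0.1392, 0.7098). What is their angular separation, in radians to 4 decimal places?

1.4144 rad

u·v = 0.1557; |u| = 1.0000, |v| = 1.0000.
cos θ = (u·v)/(|u||v|) = 0.1557, so θ = 1.4144 rad.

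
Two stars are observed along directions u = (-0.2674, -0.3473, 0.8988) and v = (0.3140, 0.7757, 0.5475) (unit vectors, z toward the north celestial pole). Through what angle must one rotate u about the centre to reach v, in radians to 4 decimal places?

1.4316 rad

u·v = 0.1387; |u| = 1.0000, |v| = 1.0000.
cos θ = (u·v)/(|u||v|) = 0.1387, so θ = 1.4316 rad.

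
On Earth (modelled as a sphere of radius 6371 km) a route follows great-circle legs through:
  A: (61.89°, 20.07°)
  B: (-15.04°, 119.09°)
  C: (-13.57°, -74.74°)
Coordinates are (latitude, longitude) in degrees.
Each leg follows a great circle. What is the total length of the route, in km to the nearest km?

28439 km

Leg A→B: central angle 1.8757 rad, distance 11950.2 km.
Leg B→C: central angle 2.5881 rad, distance 16488.7 km.
Total: 11950.2 + 16488.7 ≈ 28439 km.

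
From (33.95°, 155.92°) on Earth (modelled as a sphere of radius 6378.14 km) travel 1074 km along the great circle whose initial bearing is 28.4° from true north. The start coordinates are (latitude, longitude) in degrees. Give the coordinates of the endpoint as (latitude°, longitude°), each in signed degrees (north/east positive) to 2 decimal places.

42.29°, 162.11°

Angular distance δ = d/R = 1074/6378.14 = 0.16839 rad; initial bearing θ = 0.4957 rad.
sin φ₂ = sin φ₁ cos δ + cos φ₁ sin δ cos θ = (0.5585)(0.9859) + (0.8295)(0.1676)(0.8796) = 0.6729, so φ₂ = 42.29°.
Δλ = atan2(sin θ sin δ cos φ₁, cos δ − sin φ₁ sin φ₂) = atan2(0.0661, 0.6101) = 6.186°.
λ₂ = 155.920° + 6.186° = 162.11°.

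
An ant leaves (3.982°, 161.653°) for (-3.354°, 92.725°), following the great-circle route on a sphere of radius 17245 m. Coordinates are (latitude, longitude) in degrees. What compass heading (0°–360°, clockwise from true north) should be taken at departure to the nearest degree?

Δλ = -68.928° = -1.2030 rad.
y = sin Δλ · cos φ₂ = (-0.9331)(0.9983) = -0.9315
x = cos φ₁ sin φ₂ − sin φ₁ cos φ₂ cos Δλ = (0.9976)(-0.0585) − (0.0694)(0.9983)(0.3595) = -0.0833
θ = atan2(y, x) = -95.11°; adding 360° gives 265°.

265°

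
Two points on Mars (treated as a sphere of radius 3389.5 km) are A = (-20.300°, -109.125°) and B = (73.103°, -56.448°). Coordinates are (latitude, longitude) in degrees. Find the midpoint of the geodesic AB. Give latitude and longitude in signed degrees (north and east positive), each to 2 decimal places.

Central angle δ = 1.7383 rad. Interpolating on the sphere with fraction f = 0.5:
P = [sin((1−f)δ)·A + sin(fδ)·B] / sin δ = 0.7746·A + 0.7746·B in Cartesian coordinates,
giving P = (-0.1136, -0.8740, 0.4724), i.e. latitude 28.19°, longitude -97.40°.

28.19°, -97.40°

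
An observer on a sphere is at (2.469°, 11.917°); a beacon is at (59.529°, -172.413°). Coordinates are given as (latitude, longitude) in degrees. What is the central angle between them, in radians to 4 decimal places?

2.0579 rad

With latitudes φ₁ = 2.469°, φ₂ = 59.529° and longitude difference Δλ = 175.670°:
cos c = sin φ₁ sin φ₂ + cos φ₁ cos φ₂ cos Δλ = (0.0431)(0.8619) + (0.9991)(0.5071)(-0.9971) = -0.46806,
so c = arccos(-0.46806) = 2.05789 rad.
So the angular separation is 2.0579 rad.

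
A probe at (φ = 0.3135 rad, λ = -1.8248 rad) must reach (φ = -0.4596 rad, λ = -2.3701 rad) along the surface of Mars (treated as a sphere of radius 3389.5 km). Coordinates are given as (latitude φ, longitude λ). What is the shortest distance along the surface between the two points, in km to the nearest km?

3176 km

Let φ₁ = 0.3135 rad, φ₂ = -0.4596 rad, and Δλ = -0.5453 rad.
cos c = sin φ₁ sin φ₂ + cos φ₁ cos φ₂ cos Δλ = (0.3084)(-0.4436) + (0.9513)(0.8962)(0.8550) = 0.59211,
so c = arccos(0.59211) = 0.93713 rad.
Distance = R·c = 3389.5 × 0.9371 ≈ 3176 km.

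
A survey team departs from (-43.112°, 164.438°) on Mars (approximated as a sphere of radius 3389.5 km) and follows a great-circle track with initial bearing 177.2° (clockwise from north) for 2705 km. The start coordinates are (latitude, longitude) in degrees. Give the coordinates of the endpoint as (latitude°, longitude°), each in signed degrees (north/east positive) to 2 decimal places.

-87.67°, -136.40°

Angular distance δ = d/R = 2705/3389.5 = 0.79805 rad; initial bearing θ = 3.0927 rad.
sin φ₂ = sin φ₁ cos δ + cos φ₁ sin δ cos θ = (-0.6834)(0.6981) + (0.7300)(0.7160)(-0.9988) = -0.9992, so φ₂ = -87.67°.
Δλ = atan2(sin θ sin δ cos φ₁, cos δ − sin φ₁ sin φ₂) = atan2(0.0255, 0.0152) = 59.164°.
λ₂ = 164.438° + 59.164° = 223.60° → -136.40° after wrapping to (−180°, 180°].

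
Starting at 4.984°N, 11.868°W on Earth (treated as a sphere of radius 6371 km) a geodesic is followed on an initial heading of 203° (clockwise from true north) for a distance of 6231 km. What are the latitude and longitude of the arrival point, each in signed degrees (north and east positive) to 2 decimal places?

-45.40°, -39.36°

Angular distance δ = d/R = 6231/6371 = 0.97803 rad; initial bearing θ = 3.5430 rad.
sin φ₂ = sin φ₁ cos δ + cos φ₁ sin δ cos θ = (0.0869)(0.5587) + (0.9962)(0.8294)(-0.9205) = -0.7120, so φ₂ = -45.40°.
Δλ = atan2(sin θ sin δ cos φ₁, cos δ − sin φ₁ sin φ₂) = atan2(-0.3228, 0.6205) = -27.487°.
λ₂ = -11.868° − 27.487° = -39.36°.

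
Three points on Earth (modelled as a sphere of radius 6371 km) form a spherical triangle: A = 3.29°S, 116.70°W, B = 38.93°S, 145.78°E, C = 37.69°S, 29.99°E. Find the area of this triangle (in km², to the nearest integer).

86753287 km²

Side lengths (central angles): a = 1.4542, b = 2.2461, c = 1.6364 rad; semiperimeter s = 2.6684.
By l'Huilier's theorem, tan(E/4) = √[tan(s/2) tan((s−a)/2) tan((s−b)/2) tan((s−c)/2)], giving spherical excess E = 2.1373 rad.
Area = E·R² = 2.1373 × (6371)² ≈ 86753287 km².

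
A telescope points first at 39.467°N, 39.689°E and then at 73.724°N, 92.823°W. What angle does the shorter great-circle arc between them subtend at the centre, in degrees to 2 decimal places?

62.36°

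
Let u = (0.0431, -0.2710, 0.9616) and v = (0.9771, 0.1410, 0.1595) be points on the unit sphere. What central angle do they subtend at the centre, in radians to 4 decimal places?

1.4129 rad

u·v = 0.1573; |u| = 1.0000, |v| = 1.0000.
cos θ = (u·v)/(|u||v|) = 0.1573, so θ = 1.4129 rad.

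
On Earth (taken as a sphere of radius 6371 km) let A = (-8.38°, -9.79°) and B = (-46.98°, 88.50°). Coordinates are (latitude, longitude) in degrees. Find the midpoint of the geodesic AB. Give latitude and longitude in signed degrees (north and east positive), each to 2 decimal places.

Central angle δ = 1.5616 rad. Interpolating on the sphere with fraction f = 0.5:
P = [sin((1−f)δ)·A + sin(fδ)·B] / sin δ = 0.7039·A + 0.7039·B in Cartesian coordinates,
giving P = (0.6988, 0.3616, -0.6172), i.e. latitude -38.11°, longitude 27.36°.

-38.11°, 27.36°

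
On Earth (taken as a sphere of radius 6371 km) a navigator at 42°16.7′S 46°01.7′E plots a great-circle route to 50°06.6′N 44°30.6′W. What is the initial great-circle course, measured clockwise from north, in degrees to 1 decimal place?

311.3°

Δλ = -90.538° = -1.5802 rad.
y = sin Δλ · cos φ₂ = (-1.0000)(0.6413) = -0.6413
x = cos φ₁ sin φ₂ − sin φ₁ cos φ₂ cos Δλ = (0.7399)(0.7673) − (-0.6727)(0.6413)(-0.0094) = 0.5636
θ = atan2(y, x) = -48.69°; adding 360° gives 311.3°.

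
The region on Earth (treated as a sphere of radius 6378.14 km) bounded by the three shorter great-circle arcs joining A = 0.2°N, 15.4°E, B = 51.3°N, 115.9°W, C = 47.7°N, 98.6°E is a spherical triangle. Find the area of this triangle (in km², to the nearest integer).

Side lengths (central angles): a = 1.3383, b = 1.4884, c = 1.9932 rad; semiperimeter s = 2.4099.
By l'Huilier's theorem, tan(E/4) = √[tan(s/2) tan((s−a)/2) tan((s−b)/2) tan((s−c)/2)], giving spherical excess E = 1.5336 rad.
Area = E·R² = 1.5336 × (6378.14)² ≈ 62387289 km².

62387289 km²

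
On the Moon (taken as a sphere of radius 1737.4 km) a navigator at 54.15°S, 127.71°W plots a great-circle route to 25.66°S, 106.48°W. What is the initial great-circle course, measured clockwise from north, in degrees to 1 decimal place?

Δλ = 21.230° = 0.3705 rad.
y = sin Δλ · cos φ₂ = (0.3621)(0.9014) = 0.3264
x = cos φ₁ sin φ₂ − sin φ₁ cos φ₂ cos Δλ = (0.5857)(-0.4330) − (-0.8106)(0.9014)(0.9321) = 0.4274
θ = atan2(y, x) = 37.37°, so the bearing is 37.4°.

37.4°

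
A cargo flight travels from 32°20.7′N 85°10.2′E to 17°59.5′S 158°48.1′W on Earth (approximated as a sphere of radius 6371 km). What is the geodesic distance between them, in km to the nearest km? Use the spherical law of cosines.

With latitudes φ₁ = 32.345°, φ₂ = -17.992° and longitude difference Δλ = 116.028°:
cos c = sin φ₁ sin φ₂ + cos φ₁ cos φ₂ cos Δλ = (0.5350)(-0.3089) + (0.8448)(0.9511)(-0.4388) = -0.51786,
so c = arccos(-0.51786) = 2.11514 rad.
Distance = R·c = 6371 × 2.1151 ≈ 13476 km.

13476 km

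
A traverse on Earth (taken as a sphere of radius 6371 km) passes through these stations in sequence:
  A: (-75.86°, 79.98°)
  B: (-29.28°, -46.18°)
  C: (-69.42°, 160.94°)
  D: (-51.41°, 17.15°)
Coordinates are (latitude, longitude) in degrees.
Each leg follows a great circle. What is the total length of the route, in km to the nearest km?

Leg A→B: central angle 1.2148 rad, distance 7739.4 km.
Leg B→C: central angle 1.3848 rad, distance 8822.3 km.
Leg C→D: central angle 0.9826 rad, distance 6260.3 km.
Total: 7739.4 + 8822.3 + 6260.3 ≈ 22822 km.

22822 km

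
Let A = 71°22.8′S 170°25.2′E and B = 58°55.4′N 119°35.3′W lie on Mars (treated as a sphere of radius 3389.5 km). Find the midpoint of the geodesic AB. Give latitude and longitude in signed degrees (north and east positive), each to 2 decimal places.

-7.49°, -145.22°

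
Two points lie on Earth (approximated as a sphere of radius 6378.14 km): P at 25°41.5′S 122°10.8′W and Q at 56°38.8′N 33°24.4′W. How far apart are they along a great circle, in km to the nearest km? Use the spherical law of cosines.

12310 km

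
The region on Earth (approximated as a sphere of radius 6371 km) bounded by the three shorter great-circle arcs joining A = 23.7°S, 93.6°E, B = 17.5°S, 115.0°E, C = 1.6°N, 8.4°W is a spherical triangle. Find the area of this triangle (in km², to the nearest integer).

Side lengths (central angles): a = 2.1332, b = 1.7737, c = 0.3655 rad; semiperimeter s = 2.1362.
By l'Huilier's theorem, tan(E/4) = √[tan(s/2) tan((s−a)/2) tan((s−b)/2) tan((s−c)/2)], giving spherical excess E = 0.0993 rad.
Area = E·R² = 0.0993 × (6371)² ≈ 4030076 km².

4030076 km²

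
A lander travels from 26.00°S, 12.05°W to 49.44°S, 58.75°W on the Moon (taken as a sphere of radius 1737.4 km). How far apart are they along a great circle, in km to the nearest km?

With latitudes φ₁ = -26.000°, φ₂ = -49.440° and longitude difference Δλ = -46.700°:
cos c = sin φ₁ sin φ₂ + cos φ₁ cos φ₂ cos Δλ = (-0.4384)(-0.7597) + (0.8988)(0.6502)(0.6858) = 0.73386,
so c = arccos(0.73386) = 0.74681 rad.
Distance = R·c = 1737.4 × 0.7468 ≈ 1298 km.

1298 km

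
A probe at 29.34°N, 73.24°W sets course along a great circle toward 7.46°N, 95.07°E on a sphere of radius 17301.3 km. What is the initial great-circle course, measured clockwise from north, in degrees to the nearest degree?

19°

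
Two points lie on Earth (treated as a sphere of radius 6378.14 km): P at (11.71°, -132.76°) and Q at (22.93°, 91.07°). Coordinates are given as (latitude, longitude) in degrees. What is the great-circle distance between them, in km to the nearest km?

Let φ₁ = 0.2044 rad, φ₂ = 0.4002 rad, and Δλ = -2.3766 rad.
cos c = sin φ₁ sin φ₂ + cos φ₁ cos φ₂ cos Δλ = (0.2030)(0.3896) + (0.9792)(0.9210)(-0.7214) = -0.57149,
so c = arccos(-0.57149) = 2.17912 rad.
Distance = R·c = 6378.14 × 2.1791 ≈ 13899 km.

13899 km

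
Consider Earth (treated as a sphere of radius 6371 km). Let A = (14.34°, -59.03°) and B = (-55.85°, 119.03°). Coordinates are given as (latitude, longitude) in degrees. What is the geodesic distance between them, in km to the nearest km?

With latitudes φ₁ = 14.340°, φ₂ = -55.850° and longitude difference Δλ = 178.060°:
cos c = sin φ₁ sin φ₂ + cos φ₁ cos φ₂ cos Δλ = (0.2477)(-0.8276) + (0.9688)(0.5614)(-0.9994) = -0.74853,
so c = arccos(-0.74853) = 2.41664 rad.
Distance = R·c = 6371 × 2.4166 ≈ 15396 km.

15396 km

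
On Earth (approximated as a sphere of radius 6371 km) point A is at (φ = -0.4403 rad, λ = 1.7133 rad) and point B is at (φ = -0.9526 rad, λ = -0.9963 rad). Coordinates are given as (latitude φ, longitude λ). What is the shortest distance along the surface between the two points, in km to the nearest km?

10830 km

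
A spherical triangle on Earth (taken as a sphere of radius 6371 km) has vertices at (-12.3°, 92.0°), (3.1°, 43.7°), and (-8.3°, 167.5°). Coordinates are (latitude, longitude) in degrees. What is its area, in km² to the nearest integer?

Side lengths (central angles): a = 2.1621, b = 1.2945, c = 0.8796 rad; semiperimeter s = 2.1681.
By l'Huilier's theorem, tan(E/4) = √[tan(s/2) tan((s−a)/2) tan((s−b)/2) tan((s−c)/2)], giving spherical excess E = 0.1775 rad.
Area = E·R² = 0.1775 × (6371)² ≈ 7204571 km².

7204571 km²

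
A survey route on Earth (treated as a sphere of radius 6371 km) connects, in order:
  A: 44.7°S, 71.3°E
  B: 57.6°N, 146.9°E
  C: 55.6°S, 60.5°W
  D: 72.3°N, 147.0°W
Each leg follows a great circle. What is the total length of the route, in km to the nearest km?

Leg A→B: central angle 2.0934 rad, distance 13337.3 km.
Leg B→C: central angle 2.8779 rad, distance 18335.0 km.
Leg C→D: central angle 2.4584 rad, distance 15662.5 km.
Total: 13337.3 + 18335.0 + 15662.5 ≈ 47335 km.

47335 km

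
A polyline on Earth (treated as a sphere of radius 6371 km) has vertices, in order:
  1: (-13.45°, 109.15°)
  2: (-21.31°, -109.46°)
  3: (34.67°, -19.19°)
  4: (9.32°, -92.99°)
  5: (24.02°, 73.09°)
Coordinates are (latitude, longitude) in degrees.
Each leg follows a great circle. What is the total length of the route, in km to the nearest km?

Leg 1→2: central angle 2.2440 rad, distance 14296.5 km.
Leg 2→3: central angle 1.7827 rad, distance 11357.7 km.
Leg 3→4: central angle 1.2466 rad, distance 7942.1 km.
Leg 4→5: central angle 2.5132 rad, distance 16011.4 km.
Total: 14296.5 + 11357.7 + 7942.1 + 16011.4 ≈ 49608 km.

49608 km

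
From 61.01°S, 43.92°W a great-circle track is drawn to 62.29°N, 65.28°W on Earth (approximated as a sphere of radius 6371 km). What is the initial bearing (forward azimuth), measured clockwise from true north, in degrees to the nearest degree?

348°

With φ₁ = -1.0648, φ₂ = 1.0872, Δλ = -0.3728 rad, the forward-azimuth formula gives
θ = atan2( sin Δλ cos φ₂ , cos φ₁ sin φ₂ − sin φ₁ cos φ₂ cos Δλ ) = atan2(-0.1694, 0.8079) = -11.84°.
Adding 360° brings this into [0°, 360°): 348°.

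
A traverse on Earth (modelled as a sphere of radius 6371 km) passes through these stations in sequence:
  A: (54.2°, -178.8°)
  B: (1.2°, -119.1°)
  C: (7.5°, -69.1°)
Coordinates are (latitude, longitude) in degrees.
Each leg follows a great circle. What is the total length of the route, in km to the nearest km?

Leg A→B: central angle 1.2534 rad, distance 7985.7 km.
Leg B→C: central angle 0.8765 rad, distance 5583.9 km.
Total: 7985.7 + 5583.9 ≈ 13570 km.

13570 km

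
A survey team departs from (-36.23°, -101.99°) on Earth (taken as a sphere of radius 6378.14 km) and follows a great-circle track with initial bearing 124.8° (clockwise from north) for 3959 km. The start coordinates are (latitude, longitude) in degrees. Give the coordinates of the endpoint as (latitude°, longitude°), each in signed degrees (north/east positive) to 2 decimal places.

-48.46°, -55.91°

Angular distance δ = d/R = 3959/6378.14 = 0.62071 rad; initial bearing θ = 2.1782 rad.
sin φ₂ = sin φ₁ cos δ + cos φ₁ sin δ cos θ = (-0.5910)(0.8135) + (0.8067)(0.5816)(-0.5707) = -0.7485, so φ₂ = -48.46°.
Δλ = atan2(sin θ sin δ cos φ₁, cos δ − sin φ₁ sin φ₂) = atan2(0.3853, 0.3711) = 46.075°.
λ₂ = -101.990° + 46.075° = -55.91°.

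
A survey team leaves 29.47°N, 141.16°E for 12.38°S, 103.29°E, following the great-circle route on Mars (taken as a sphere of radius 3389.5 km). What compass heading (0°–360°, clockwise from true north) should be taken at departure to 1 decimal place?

With φ₁ = 0.5143, φ₂ = -0.2161, Δλ = -0.6610 rad, the forward-azimuth formula gives
θ = atan2( sin Δλ cos φ₂ , cos φ₁ sin φ₂ − sin φ₁ cos φ₂ cos Δλ ) = atan2(-0.5996, -0.5660) = -133.35°.
Adding 360° brings this into [0°, 360°): 226.7°.

226.7°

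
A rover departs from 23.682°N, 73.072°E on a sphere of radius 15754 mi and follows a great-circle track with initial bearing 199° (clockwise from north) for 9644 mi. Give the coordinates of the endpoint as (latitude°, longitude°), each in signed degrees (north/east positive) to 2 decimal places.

-9.72°, 62.13°

Angular distance δ = d/R = 9644/15754 = 0.61216 rad; initial bearing θ = 3.4732 rad.
sin φ₂ = sin φ₁ cos δ + cos φ₁ sin δ cos θ = (0.4017)(0.8184) + (0.9158)(0.5746)(-0.9455) = -0.1689, so φ₂ = -9.72°.
Δλ = atan2(sin θ sin δ cos φ₁, cos δ − sin φ₁ sin φ₂) = atan2(-0.1713, 0.8862) = -10.942°.
λ₂ = 73.072° − 10.942° = 62.13°.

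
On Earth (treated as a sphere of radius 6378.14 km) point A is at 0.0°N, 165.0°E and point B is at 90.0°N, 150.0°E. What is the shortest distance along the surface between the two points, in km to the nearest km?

Let φ₁ = 0.0000 rad, φ₂ = 1.5708 rad, and Δλ = -0.2618 rad.
cos c = sin φ₁ sin φ₂ + cos φ₁ cos φ₂ cos Δλ = (0.0000)(1.0000) + (1.0000)(0.0000)(0.9659) = 0.00000,
so c = arccos(0.00000) = 1.57080 rad.
Distance = R·c = 6378.14 × 1.5708 ≈ 10019 km.

10019 km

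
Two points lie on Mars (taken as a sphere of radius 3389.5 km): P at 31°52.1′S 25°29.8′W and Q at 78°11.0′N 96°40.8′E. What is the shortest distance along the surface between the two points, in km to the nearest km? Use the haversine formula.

7545 km

Let φ₁ = -0.5562 rad, φ₂ = 1.3646 rad, and Δλ = 2.1324 rad.
Haversine: a = sin²(Δφ/2) + cos φ₁ cos φ₂ sin²(Δλ/2) = 0.6714 + (0.8493)(0.2048)(0.7663) = 0.80470.
Central angle c = 2·arcsin(√a) = 2.22609 rad.
Distance = R·c = 3389.5 × 2.2261 ≈ 7545 km.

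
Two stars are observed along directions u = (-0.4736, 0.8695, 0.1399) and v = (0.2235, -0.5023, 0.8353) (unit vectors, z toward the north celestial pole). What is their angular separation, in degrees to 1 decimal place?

u·v = -0.4257; |u| = 0.9999, |v| = 1.0000.
cos θ = (u·v)/(|u||v|) = -0.4258, so θ = 115.2°.

115.2°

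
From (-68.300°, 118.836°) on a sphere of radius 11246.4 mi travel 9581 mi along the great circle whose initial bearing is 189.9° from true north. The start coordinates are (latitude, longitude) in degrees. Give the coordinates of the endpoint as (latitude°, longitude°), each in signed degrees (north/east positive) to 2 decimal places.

-62.37°, -44.96°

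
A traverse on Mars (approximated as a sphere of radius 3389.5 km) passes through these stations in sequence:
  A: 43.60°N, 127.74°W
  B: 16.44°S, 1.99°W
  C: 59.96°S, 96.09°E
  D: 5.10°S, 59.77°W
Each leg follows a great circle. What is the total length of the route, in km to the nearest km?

18867 km

Leg A→B: central angle 2.2155 rad, distance 7509.5 km.
Leg B→C: central angle 1.3923 rad, distance 4719.3 km.
Leg C→D: central angle 1.9585 rad, distance 6638.3 km.
Total: 7509.5 + 4719.3 + 6638.3 ≈ 18867 km.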